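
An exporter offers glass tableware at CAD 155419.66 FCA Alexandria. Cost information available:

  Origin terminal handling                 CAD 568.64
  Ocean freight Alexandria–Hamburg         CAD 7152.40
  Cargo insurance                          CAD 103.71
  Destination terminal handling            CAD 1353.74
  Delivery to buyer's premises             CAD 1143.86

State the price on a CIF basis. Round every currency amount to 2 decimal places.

Not relevant to the conversion: destination terminal, delivery — on the buyer under both terms; not part of either seller's price.
From FCA to CIF, the seller additionally bears: origin terminal, freight, insurance.
CIF price = 155419.66 + 568.64 + 7152.40 + 103.71 = 163244.41

CIF price: CAD 163244.41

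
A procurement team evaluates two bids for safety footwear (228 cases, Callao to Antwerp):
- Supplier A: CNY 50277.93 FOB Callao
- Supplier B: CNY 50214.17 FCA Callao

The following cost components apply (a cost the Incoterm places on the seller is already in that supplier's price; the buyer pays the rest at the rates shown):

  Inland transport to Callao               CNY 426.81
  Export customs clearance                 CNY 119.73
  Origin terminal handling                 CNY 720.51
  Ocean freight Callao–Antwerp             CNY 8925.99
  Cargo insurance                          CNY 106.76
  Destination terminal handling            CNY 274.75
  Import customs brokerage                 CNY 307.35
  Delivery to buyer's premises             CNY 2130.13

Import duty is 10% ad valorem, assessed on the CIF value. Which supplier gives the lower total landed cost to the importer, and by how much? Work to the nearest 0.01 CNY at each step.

Supplier A (FOB):
CIF value = FOB price + freight + insurance = 50277.93 + 8925.99 + 106.76 = 59310.68
Import duty = 59310.68 × 10% = 5931.07
Buyer bears (A): 8925.99 + 106.76 + 274.75 + 307.35 + 2130.13 = 11744.98
Landed cost (A) = invoice 50277.93 + 11744.98 + duty 5931.07 = 67953.98
Supplier B (FCA):
CIF value = FCA price + origin terminal + freight + insurance = 50214.17 + 720.51 + 8925.99 + 106.76 = 59967.43
Import duty = 59967.43 × 10% = 5996.74
Buyer bears (B): 720.51 + 8925.99 + 106.76 + 274.75 + 307.35 + 2130.13 = 12465.49
Landed cost (B) = invoice 50214.17 + 12465.49 + duty 5996.74 = 68676.40
Difference = |67953.98 − 68676.40| = 722.42

Supplier A is cheaper by CNY 722.42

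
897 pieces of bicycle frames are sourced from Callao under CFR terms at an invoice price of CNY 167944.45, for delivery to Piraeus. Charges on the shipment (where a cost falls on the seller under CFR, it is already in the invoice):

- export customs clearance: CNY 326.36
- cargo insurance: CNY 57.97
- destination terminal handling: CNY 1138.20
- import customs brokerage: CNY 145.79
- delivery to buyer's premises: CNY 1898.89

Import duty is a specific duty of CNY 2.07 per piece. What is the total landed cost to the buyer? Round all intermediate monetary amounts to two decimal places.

Total landed cost: CNY 173042.09

CFR: the seller pays costs through ocean freight to the destination port, but not insurance.
Already in the invoice (seller's account under CFR): export clearance — exclude.
CIF value = CFR price + insurance = 167944.45 + 57.97 = 168002.42
Import duty = 897 × 2.07 = 1856.79
Buyer bears: insurance 57.97 + destination terminal 1138.20 + brokerage 145.79 + delivery 1898.89 + duty 1856.79 = 5097.64
Landed cost = invoice 167944.45 + 5097.64 = 173042.09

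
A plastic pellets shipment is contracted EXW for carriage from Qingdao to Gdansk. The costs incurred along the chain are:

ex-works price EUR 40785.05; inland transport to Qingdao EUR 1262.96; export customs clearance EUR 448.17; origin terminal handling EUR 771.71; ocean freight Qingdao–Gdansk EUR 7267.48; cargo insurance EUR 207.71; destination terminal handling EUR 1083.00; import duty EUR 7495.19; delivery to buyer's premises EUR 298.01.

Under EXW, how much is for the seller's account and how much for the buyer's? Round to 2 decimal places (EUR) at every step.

Seller: EUR 40785.05; buyer: EUR 18834.23

EXW: the seller makes goods available at their premises; the buyer bears all onward costs.
Seller's account: goods 40785.05 = 40785.05
Buyer's account: inland to port 1262.96 + export clearance 448.17 + origin terminal 771.71 + freight 7267.48 + insurance 207.71 + destination terminal 1083.00 + duty 7495.19 + delivery 298.01 = 18834.23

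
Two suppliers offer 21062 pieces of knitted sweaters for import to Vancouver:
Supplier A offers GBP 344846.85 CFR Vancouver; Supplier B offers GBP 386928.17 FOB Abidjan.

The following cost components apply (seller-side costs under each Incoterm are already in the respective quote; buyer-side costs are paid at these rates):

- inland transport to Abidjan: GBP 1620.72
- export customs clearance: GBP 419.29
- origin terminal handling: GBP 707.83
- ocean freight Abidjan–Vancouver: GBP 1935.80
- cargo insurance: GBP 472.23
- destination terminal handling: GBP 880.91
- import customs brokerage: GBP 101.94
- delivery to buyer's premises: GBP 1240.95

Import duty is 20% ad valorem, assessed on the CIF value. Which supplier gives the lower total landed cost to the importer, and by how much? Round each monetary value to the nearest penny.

Supplier A (CFR):
CIF value = CFR price + insurance = 344846.85 + 472.23 = 345319.08
Import duty = 345319.08 × 20% = 69063.82
Buyer bears (A): 472.23 + 880.91 + 101.94 + 1240.95 = 2696.03
Landed cost (A) = invoice 344846.85 + 2696.03 + duty 69063.82 = 416606.70
Supplier B (FOB):
CIF value = FOB price + freight + insurance = 386928.17 + 1935.80 + 472.23 = 389336.20
Import duty = 389336.20 × 20% = 77867.24
Buyer bears (B): 1935.80 + 472.23 + 880.91 + 101.94 + 1240.95 = 4631.83
Landed cost (B) = invoice 386928.17 + 4631.83 + duty 77867.24 = 469427.24
Difference = |416606.70 − 469427.24| = 52820.54

Supplier A is cheaper by GBP 52820.54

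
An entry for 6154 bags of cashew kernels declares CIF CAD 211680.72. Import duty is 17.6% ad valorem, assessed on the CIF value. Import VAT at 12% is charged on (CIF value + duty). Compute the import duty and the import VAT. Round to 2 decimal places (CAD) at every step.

Import duty: CAD 37255.81; import VAT: CAD 29872.38

Import duty = 211680.72 × 17.6% = 37255.81
VAT base = CIF + duty = 211680.72 + 37255.81 = 248936.53
Import VAT = 248936.53 × 12% = 29872.38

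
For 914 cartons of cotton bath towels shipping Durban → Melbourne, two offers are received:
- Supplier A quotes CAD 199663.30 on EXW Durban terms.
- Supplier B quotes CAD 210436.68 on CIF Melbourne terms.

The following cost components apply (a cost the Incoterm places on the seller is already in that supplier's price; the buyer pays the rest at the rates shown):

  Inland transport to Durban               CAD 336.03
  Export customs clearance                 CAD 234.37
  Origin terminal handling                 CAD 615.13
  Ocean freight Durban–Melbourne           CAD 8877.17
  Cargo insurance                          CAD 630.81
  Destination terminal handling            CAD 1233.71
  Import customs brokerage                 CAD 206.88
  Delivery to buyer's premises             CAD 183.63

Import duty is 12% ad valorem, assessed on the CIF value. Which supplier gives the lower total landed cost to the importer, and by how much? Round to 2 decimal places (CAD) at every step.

Supplier A is cheaper by CAD 89.45

Supplier A (EXW):
CIF value = EXW price + inland to port + export clearance + origin terminal + freight + insurance = 199663.30 + 336.03 + 234.37 + 615.13 + 8877.17 + 630.81 = 210356.81
Import duty = 210356.81 × 12% = 25242.82
Buyer bears (A): 336.03 + 234.37 + 615.13 + 8877.17 + 630.81 + 1233.71 + 206.88 + 183.63 = 12317.73
Landed cost (A) = invoice 199663.30 + 12317.73 + duty 25242.82 = 237223.85
Supplier B (CIF):
The CIF price already equals the CIF value: 210436.68
Import duty = 210436.68 × 12% = 25252.40
Buyer bears (B): 1233.71 + 206.88 + 183.63 = 1624.22
Landed cost (B) = invoice 210436.68 + 1624.22 + duty 25252.40 = 237313.30
Difference = |237223.85 − 237313.30| = 89.45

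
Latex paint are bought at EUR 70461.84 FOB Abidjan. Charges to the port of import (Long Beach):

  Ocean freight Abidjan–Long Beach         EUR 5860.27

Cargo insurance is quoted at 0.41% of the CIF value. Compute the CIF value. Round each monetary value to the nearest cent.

Let C be the CIF value. C = FOB price + freight + 0.41% × C
C − 0.41% × C = 70461.84 + 5860.27
0.9959 × C = 76322.11
C = 76322.11 / 0.9959 = 76636.32
Insurance premium = 0.41% × 76636.32 = 314.21

CIF value: EUR 76636.32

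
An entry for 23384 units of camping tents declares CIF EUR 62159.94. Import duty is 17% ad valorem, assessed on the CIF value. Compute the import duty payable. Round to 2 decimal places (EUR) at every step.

Import duty: EUR 10567.19

Import duty = 62159.94 × 17% = 10567.19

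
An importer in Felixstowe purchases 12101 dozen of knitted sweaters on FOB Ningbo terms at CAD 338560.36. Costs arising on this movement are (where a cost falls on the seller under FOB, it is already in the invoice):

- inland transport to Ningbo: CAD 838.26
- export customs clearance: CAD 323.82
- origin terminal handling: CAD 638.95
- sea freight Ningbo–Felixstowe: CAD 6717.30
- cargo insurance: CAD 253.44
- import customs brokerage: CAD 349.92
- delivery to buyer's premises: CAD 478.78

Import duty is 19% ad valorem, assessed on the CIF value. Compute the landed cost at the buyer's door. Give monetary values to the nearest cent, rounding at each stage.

Total landed cost: CAD 412010.71

FOB: the seller bears costs until goods are on board at the origin port; the buyer bears freight, insurance and all costs thereafter.
Already in the invoice (seller's account under FOB): inland to port, export clearance, origin terminal — exclude.
CIF value = FOB price + freight + insurance = 338560.36 + 6717.30 + 253.44 = 345531.10
Import duty = 345531.10 × 19% = 65650.91
Buyer bears: freight 6717.30 + insurance 253.44 + brokerage 349.92 + delivery 478.78 + duty 65650.91 = 73450.35
Landed cost = invoice 338560.36 + 73450.35 = 412010.71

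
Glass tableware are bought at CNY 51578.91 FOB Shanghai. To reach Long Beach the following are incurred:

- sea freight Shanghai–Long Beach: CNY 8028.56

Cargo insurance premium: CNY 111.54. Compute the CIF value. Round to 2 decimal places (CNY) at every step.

CIF value: CNY 59719.01

CIF = FOB price + freight + insurance
CIF = 51578.91 + 8028.56 + 111.54 = 59719.01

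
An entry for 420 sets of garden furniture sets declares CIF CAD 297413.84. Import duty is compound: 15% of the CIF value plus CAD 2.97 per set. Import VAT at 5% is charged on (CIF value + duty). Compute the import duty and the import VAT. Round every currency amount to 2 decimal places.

Ad valorem component: 297413.84 × 15% = 44612.08
Specific component: 420 × 2.97 = 1247.40
Import duty = 44612.08 + 1247.40 = 45859.48
VAT base = CIF + duty = 297413.84 + 45859.48 = 343273.32
Import VAT = 343273.32 × 5% = 17163.67

Import duty: CAD 45859.48; import VAT: CAD 17163.67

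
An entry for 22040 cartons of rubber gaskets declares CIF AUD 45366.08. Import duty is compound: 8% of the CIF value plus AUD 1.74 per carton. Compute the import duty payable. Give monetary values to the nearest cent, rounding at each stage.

Ad valorem component: 45366.08 × 8% = 3629.29
Specific component: 22040 × 1.74 = 38349.60
Import duty = 3629.29 + 38349.60 = 41978.89

Import duty: AUD 41978.89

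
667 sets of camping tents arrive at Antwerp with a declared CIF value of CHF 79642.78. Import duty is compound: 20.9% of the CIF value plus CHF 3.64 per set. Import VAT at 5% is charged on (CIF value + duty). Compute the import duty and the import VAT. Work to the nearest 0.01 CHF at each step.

Import duty: CHF 19073.22; import VAT: CHF 4935.80

Ad valorem component: 79642.78 × 20.9% = 16645.34
Specific component: 667 × 3.64 = 2427.88
Import duty = 16645.34 + 2427.88 = 19073.22
VAT base = CIF + duty = 79642.78 + 19073.22 = 98716.00
Import VAT = 98716.00 × 5% = 4935.80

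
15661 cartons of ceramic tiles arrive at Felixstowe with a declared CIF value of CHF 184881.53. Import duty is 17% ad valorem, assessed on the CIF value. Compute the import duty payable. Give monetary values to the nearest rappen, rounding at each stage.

Import duty = 184881.53 × 17% = 31429.86

Import duty: CHF 31429.86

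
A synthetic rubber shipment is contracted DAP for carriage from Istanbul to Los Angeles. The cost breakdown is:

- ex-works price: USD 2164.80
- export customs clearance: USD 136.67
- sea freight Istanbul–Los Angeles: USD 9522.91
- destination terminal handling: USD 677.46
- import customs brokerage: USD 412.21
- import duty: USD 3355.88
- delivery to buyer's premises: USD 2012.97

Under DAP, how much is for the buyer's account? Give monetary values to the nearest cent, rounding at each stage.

Buyer's account: USD 3768.09

DAP: the seller bears all costs to the named destination except import duty and clearance.
Seller's account: goods 2164.80 + export clearance 136.67 + freight 9522.91 + destination terminal 677.46 + delivery 2012.97 = 14514.81
Buyer's account: brokerage 412.21 + duty 3355.88 = 3768.09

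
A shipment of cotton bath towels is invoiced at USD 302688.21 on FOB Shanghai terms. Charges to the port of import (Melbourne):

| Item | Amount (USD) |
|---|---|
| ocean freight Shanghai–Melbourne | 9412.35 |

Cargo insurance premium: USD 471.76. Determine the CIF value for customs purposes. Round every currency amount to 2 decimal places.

CIF = FOB price + freight + insurance
CIF = 302688.21 + 9412.35 + 471.76 = 312572.32

CIF value: USD 312572.32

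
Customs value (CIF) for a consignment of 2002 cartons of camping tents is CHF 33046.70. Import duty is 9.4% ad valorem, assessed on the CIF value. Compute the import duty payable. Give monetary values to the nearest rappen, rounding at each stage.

Import duty = 33046.70 × 9.4% = 3106.39

Import duty: CHF 3106.39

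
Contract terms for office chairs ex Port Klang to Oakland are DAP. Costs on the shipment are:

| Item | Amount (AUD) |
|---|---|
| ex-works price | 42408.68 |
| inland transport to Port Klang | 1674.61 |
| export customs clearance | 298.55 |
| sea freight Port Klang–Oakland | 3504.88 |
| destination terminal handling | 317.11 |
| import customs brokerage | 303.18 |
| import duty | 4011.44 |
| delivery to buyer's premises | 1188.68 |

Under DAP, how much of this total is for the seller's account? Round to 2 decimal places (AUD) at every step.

DAP: the seller bears all costs to the named destination except import duty and clearance.
Seller's account: goods 42408.68 + inland to port 1674.61 + export clearance 298.55 + freight 3504.88 + destination terminal 317.11 + delivery 1188.68 = 49392.51
Buyer's account: brokerage 303.18 + duty 4011.44 = 4314.62

Seller's account: AUD 49392.51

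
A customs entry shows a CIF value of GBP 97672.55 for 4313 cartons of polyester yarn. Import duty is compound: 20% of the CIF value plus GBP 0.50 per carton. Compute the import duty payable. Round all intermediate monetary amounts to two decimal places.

Ad valorem component: 97672.55 × 20% = 19534.51
Specific component: 4313 × 0.50 = 2156.50
Import duty = 19534.51 + 2156.50 = 21691.01

Import duty: GBP 21691.01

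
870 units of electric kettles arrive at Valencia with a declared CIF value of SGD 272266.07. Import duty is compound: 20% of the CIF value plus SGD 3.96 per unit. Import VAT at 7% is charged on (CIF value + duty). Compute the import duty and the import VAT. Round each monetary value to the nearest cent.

Import duty: SGD 57898.41; import VAT: SGD 23111.51

Ad valorem component: 272266.07 × 20% = 54453.21
Specific component: 870 × 3.96 = 3445.20
Import duty = 54453.21 + 3445.20 = 57898.41
VAT base = CIF + duty = 272266.07 + 57898.41 = 330164.48
Import VAT = 330164.48 × 7% = 23111.51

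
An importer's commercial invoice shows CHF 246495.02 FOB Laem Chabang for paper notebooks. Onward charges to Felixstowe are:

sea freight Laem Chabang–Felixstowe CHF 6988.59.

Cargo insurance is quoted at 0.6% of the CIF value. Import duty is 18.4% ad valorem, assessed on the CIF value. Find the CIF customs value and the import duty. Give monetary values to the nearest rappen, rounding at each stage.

CIF value: CHF 255013.69; import duty: CHF 46922.52

Let C be the CIF value. C = FOB price + freight + 0.6% × C
C − 0.6% × C = 246495.02 + 6988.59
0.994 × C = 253483.61
C = 253483.61 / 0.994 = 255013.69
Insurance premium = 0.6% × 255013.69 = 1530.08
Import duty = 255013.69 × 18.4% = 46922.52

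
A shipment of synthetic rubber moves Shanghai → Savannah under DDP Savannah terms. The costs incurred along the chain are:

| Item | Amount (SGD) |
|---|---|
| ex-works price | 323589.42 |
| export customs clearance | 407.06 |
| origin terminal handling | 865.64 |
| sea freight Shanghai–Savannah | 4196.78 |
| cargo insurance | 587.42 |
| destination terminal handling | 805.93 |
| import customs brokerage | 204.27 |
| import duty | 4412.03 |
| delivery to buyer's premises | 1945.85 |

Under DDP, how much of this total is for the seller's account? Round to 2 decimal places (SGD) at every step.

Seller's account: SGD 337014.40

DDP: the seller bears all costs including import duty.
Seller's account: goods 323589.42 + export clearance 407.06 + origin terminal 865.64 + freight 4196.78 + insurance 587.42 + destination terminal 805.93 + brokerage 204.27 + duty 4412.03 + delivery 1945.85 = 337014.40
Buyer's account: 0.00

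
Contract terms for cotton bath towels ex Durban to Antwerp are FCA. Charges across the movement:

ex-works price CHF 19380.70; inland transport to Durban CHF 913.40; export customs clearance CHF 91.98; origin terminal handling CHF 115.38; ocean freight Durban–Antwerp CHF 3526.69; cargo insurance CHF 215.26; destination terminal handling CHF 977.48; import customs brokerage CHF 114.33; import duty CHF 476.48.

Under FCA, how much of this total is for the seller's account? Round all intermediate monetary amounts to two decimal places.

Seller's account: CHF 20386.08

FCA: the seller delivers export-cleared goods to the carrier; the buyer bears costs from that point.
Seller's account: goods 19380.70 + inland to port 913.40 + export clearance 91.98 = 20386.08
Buyer's account: origin terminal 115.38 + freight 3526.69 + insurance 215.26 + destination terminal 977.48 + brokerage 114.33 + duty 476.48 = 5425.62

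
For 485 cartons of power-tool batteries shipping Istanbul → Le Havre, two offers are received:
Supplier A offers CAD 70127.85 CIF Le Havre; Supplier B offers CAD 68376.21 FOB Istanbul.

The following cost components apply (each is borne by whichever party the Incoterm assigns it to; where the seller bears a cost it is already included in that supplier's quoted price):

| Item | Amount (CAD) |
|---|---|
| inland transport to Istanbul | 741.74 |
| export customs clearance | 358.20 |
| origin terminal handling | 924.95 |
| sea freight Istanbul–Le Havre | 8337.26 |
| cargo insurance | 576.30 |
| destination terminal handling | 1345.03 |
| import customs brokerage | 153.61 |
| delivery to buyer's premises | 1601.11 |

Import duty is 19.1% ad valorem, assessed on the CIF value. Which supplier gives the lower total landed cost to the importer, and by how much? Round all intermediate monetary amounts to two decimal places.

Supplier A is cheaper by CAD 8529.85

Supplier A (CIF):
The CIF price already equals the CIF value: 70127.85
Import duty = 70127.85 × 19.1% = 13394.42
Buyer bears (A): 1345.03 + 153.61 + 1601.11 = 3099.75
Landed cost (A) = invoice 70127.85 + 3099.75 + duty 13394.42 = 86622.02
Supplier B (FOB):
CIF value = FOB price + freight + insurance = 68376.21 + 8337.26 + 576.30 = 77289.77
Import duty = 77289.77 × 19.1% = 14762.35
Buyer bears (B): 8337.26 + 576.30 + 1345.03 + 153.61 + 1601.11 = 12013.31
Landed cost (B) = invoice 68376.21 + 12013.31 + duty 14762.35 = 95151.87
Difference = |86622.02 − 95151.87| = 8529.85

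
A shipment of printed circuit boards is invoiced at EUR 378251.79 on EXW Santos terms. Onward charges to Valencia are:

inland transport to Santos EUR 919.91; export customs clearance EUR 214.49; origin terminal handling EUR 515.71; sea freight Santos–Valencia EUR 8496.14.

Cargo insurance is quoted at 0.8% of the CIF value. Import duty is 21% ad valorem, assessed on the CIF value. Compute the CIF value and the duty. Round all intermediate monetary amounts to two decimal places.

CIF value: EUR 391530.28; import duty: EUR 82221.36

Let C be the CIF value. C = EXW price + pre-shipment costs + freight + 0.8% × C
C − 0.8% × C = 378251.79 + 919.91 + 214.49 + 515.71 + 8496.14
0.992 × C = 388398.04
C = 388398.04 / 0.992 = 391530.28
Insurance premium = 0.8% × 391530.28 = 3132.24
Import duty = 391530.28 × 21% = 82221.36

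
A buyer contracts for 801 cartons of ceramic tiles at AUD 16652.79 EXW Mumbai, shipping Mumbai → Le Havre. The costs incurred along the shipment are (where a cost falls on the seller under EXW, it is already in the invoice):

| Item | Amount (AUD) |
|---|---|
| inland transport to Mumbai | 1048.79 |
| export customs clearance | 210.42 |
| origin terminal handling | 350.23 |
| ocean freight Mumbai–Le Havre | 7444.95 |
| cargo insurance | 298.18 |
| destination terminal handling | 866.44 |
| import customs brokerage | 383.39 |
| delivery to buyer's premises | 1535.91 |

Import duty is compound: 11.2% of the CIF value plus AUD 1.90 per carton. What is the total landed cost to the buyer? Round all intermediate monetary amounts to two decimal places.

EXW: the seller makes goods available at their premises; the buyer bears all onward costs.
CIF value = EXW price + inland to port + export clearance + origin terminal + freight + insurance = 16652.79 + 1048.79 + 210.42 + 350.23 + 7444.95 + 298.18 = 26005.36
Ad valorem component: 26005.36 × 11.2% = 2912.60
Specific component: 801 × 1.90 = 1521.90
Import duty = 2912.60 + 1521.90 = 4434.50
Buyer bears: inland to port 1048.79 + export clearance 210.42 + origin terminal 350.23 + freight 7444.95 + insurance 298.18 + destination terminal 866.44 + brokerage 383.39 + delivery 1535.91 + duty 4434.50 = 16572.81
Landed cost = invoice 16652.79 + 16572.81 = 33225.60

Total landed cost: AUD 33225.60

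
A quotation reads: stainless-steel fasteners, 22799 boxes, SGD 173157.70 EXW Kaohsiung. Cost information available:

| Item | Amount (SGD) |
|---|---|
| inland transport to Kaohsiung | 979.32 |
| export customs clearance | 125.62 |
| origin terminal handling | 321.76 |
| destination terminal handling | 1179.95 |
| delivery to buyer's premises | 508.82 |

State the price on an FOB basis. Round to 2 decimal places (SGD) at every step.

FOB price: SGD 174584.40

Not relevant to the conversion: destination terminal, delivery — on the buyer under both terms; not part of either seller's price.
From EXW to FOB, the seller additionally bears: inland to port, export clearance, origin terminal.
FOB price = 173157.70 + 979.32 + 125.62 + 321.76 = 174584.40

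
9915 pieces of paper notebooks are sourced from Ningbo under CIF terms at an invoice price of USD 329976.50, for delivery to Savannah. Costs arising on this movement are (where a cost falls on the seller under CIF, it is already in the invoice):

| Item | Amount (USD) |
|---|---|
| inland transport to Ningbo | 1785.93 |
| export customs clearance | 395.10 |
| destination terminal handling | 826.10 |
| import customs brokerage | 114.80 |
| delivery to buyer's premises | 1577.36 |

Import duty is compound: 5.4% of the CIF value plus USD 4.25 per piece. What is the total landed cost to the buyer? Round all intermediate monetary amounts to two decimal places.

Total landed cost: USD 392452.24

CIF: the seller pays costs through ocean freight and marine insurance to the destination port.
Already in the invoice (seller's account under CIF): inland to port, export clearance — exclude.
The CIF price already equals the CIF value: 329976.50
Ad valorem component: 329976.50 × 5.4% = 17818.73
Specific component: 9915 × 4.25 = 42138.75
Import duty = 17818.73 + 42138.75 = 59957.48
Buyer bears: destination terminal 826.10 + brokerage 114.80 + delivery 1577.36 + duty 59957.48 = 62475.74
Landed cost = invoice 329976.50 + 62475.74 = 392452.24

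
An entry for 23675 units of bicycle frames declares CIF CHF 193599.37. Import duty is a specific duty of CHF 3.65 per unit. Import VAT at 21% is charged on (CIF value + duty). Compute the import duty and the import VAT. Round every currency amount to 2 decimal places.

Import duty: CHF 86413.75; import VAT: CHF 58802.76

Import duty = 23675 × 3.65 = 86413.75
VAT base = CIF + duty = 193599.37 + 86413.75 = 280013.12
Import VAT = 280013.12 × 21% = 58802.76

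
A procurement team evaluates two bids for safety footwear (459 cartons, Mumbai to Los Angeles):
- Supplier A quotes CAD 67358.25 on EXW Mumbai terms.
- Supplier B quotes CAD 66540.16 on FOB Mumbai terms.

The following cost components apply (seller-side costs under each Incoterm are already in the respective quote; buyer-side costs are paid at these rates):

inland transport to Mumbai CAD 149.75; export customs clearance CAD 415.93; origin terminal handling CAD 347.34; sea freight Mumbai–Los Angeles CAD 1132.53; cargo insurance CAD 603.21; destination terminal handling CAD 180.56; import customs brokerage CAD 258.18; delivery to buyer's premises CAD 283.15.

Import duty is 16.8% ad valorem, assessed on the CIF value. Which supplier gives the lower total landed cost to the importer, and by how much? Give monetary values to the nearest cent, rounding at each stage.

Supplier B is cheaper by CAD 2021.94

Supplier A (EXW):
CIF value = EXW price + inland to port + export clearance + origin terminal + freight + insurance = 67358.25 + 149.75 + 415.93 + 347.34 + 1132.53 + 603.21 = 70007.01
Import duty = 70007.01 × 16.8% = 11761.18
Buyer bears (A): 149.75 + 415.93 + 347.34 + 1132.53 + 603.21 + 180.56 + 258.18 + 283.15 = 3370.65
Landed cost (A) = invoice 67358.25 + 3370.65 + duty 11761.18 = 82490.08
Supplier B (FOB):
CIF value = FOB price + freight + insurance = 66540.16 + 1132.53 + 603.21 = 68275.90
Import duty = 68275.90 × 16.8% = 11470.35
Buyer bears (B): 1132.53 + 603.21 + 180.56 + 258.18 + 283.15 = 2457.63
Landed cost (B) = invoice 66540.16 + 2457.63 + duty 11470.35 = 80468.14
Difference = |82490.08 − 80468.14| = 2021.94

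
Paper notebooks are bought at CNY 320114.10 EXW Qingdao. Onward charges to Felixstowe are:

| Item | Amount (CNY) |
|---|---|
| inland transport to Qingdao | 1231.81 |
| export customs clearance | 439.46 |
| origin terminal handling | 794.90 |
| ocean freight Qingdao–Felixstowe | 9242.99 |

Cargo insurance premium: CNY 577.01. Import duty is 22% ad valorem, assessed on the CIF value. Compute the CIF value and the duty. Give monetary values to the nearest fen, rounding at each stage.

CIF value: CNY 332400.27; import duty: CNY 73128.06

CIF = EXW price + pre-shipment costs + freight + insurance
CIF = 320114.10 + 1231.81 + 439.46 + 794.90 + 9242.99 + 577.01 = 332400.27
Import duty = 332400.27 × 22% = 73128.06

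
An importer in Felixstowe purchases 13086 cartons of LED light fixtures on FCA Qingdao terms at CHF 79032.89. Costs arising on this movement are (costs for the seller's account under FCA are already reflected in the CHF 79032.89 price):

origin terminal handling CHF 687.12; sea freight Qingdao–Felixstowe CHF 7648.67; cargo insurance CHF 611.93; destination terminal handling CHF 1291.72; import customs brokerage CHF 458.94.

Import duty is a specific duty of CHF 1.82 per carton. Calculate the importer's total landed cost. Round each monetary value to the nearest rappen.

Total landed cost: CHF 113547.79

FCA: the seller delivers export-cleared goods to the carrier; the buyer bears costs from that point.
CIF value = FCA price + origin terminal + freight + insurance = 79032.89 + 687.12 + 7648.67 + 611.93 = 87980.61
Import duty = 13086 × 1.82 = 23816.52
Buyer bears: origin terminal 687.12 + freight 7648.67 + insurance 611.93 + destination terminal 1291.72 + brokerage 458.94 + duty 23816.52 = 34514.90
Landed cost = invoice 79032.89 + 34514.90 = 113547.79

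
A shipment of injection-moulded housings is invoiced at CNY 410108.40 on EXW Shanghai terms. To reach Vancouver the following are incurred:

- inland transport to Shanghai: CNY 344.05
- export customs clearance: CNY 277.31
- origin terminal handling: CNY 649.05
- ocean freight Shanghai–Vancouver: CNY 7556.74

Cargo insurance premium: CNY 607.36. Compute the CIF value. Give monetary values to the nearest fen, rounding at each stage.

CIF value: CNY 419542.91

CIF = EXW price + pre-shipment costs + freight + insurance
CIF = 410108.40 + 344.05 + 277.31 + 649.05 + 7556.74 + 607.36 = 419542.91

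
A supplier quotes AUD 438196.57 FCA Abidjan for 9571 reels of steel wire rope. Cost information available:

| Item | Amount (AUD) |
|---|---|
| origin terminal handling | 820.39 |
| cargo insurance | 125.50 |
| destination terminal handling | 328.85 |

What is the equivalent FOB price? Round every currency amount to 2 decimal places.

Not relevant to the conversion: insurance, destination terminal — on the buyer under both terms; not part of either seller's price.
From FCA to FOB, the seller additionally bears: origin terminal.
FOB price = 438196.57 + 820.39 = 439016.96

FOB price: AUD 439016.96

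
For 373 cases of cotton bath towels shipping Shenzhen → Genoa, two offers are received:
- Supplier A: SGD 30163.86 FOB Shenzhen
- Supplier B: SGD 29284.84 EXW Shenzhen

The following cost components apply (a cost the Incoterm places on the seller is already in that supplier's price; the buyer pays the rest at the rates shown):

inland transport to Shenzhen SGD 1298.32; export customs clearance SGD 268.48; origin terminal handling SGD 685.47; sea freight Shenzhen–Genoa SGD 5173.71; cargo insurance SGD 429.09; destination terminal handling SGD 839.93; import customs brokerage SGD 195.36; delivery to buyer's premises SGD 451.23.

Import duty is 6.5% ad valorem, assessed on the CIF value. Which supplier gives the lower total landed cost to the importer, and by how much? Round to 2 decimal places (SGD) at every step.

Supplier A is cheaper by SGD 1462.51

Supplier A (FOB):
CIF value = FOB price + freight + insurance = 30163.86 + 5173.71 + 429.09 = 35766.66
Import duty = 35766.66 × 6.5% = 2324.83
Buyer bears (A): 5173.71 + 429.09 + 839.93 + 195.36 + 451.23 = 7089.32
Landed cost (A) = invoice 30163.86 + 7089.32 + duty 2324.83 = 39578.01
Supplier B (EXW):
CIF value = EXW price + inland to port + export clearance + origin terminal + freight + insurance = 29284.84 + 1298.32 + 268.48 + 685.47 + 5173.71 + 429.09 = 37139.91
Import duty = 37139.91 × 6.5% = 2414.09
Buyer bears (B): 1298.32 + 268.48 + 685.47 + 5173.71 + 429.09 + 839.93 + 195.36 + 451.23 = 9341.59
Landed cost (B) = invoice 29284.84 + 9341.59 + duty 2414.09 = 41040.52
Difference = |39578.01 − 41040.52| = 1462.51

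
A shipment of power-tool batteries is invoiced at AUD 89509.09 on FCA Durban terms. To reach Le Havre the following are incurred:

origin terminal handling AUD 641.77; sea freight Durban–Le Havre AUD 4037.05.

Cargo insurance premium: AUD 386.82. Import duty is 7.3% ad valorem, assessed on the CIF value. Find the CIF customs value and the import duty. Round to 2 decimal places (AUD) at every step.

CIF = FCA price + pre-shipment costs + freight + insurance
CIF = 89509.09 + 641.77 + 4037.05 + 386.82 = 94574.73
Import duty = 94574.73 × 7.3% = 6903.96

CIF value: AUD 94574.73; import duty: AUD 6903.96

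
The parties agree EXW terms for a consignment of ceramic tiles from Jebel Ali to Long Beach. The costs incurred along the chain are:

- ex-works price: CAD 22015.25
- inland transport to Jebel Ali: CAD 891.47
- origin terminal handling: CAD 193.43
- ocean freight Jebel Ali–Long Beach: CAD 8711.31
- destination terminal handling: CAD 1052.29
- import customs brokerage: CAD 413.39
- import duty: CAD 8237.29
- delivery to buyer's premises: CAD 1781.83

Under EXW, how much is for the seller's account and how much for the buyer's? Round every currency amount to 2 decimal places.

EXW: the seller makes goods available at their premises; the buyer bears all onward costs.
Seller's account: goods 22015.25 = 22015.25
Buyer's account: inland to port 891.47 + origin terminal 193.43 + freight 8711.31 + destination terminal 1052.29 + brokerage 413.39 + duty 8237.29 + delivery 1781.83 = 21281.01

Seller: CAD 22015.25; buyer: CAD 21281.01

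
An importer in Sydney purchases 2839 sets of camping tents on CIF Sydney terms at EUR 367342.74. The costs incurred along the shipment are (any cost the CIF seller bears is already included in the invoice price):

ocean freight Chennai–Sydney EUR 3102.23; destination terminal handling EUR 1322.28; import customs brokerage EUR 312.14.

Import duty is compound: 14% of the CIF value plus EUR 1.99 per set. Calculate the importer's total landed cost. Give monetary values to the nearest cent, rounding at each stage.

CIF: the seller pays costs through ocean freight and marine insurance to the destination port.
Already in the invoice (seller's account under CIF): freight — exclude.
The CIF price already equals the CIF value: 367342.74
Ad valorem component: 367342.74 × 14% = 51427.98
Specific component: 2839 × 1.99 = 5649.61
Import duty = 51427.98 + 5649.61 = 57077.59
Buyer bears: destination terminal 1322.28 + brokerage 312.14 + duty 57077.59 = 58712.01
Landed cost = invoice 367342.74 + 58712.01 = 426054.75

Total landed cost: EUR 426054.75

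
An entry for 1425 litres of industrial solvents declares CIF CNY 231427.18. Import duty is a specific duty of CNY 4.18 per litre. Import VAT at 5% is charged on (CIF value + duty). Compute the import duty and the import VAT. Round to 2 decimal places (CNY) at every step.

Import duty = 1425 × 4.18 = 5956.50
VAT base = CIF + duty = 231427.18 + 5956.50 = 237383.68
Import VAT = 237383.68 × 5% = 11869.18

Import duty: CNY 5956.50; import VAT: CNY 11869.18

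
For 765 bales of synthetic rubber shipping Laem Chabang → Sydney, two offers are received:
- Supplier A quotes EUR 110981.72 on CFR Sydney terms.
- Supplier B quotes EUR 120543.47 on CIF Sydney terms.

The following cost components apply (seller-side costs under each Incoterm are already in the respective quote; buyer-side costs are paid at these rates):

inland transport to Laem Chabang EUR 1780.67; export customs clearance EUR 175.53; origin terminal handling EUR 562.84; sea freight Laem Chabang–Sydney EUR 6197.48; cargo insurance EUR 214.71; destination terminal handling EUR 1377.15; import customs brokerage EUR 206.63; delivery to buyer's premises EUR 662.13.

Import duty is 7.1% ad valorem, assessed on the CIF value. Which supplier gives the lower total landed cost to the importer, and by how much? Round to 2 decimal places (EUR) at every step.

Supplier A (CFR):
CIF value = CFR price + insurance = 110981.72 + 214.71 = 111196.43
Import duty = 111196.43 × 7.1% = 7894.95
Buyer bears (A): 214.71 + 1377.15 + 206.63 + 662.13 = 2460.62
Landed cost (A) = invoice 110981.72 + 2460.62 + duty 7894.95 = 121337.29
Supplier B (CIF):
The CIF price already equals the CIF value: 120543.47
Import duty = 120543.47 × 7.1% = 8558.59
Buyer bears (B): 1377.15 + 206.63 + 662.13 = 2245.91
Landed cost (B) = invoice 120543.47 + 2245.91 + duty 8558.59 = 131347.97
Difference = |121337.29 − 131347.97| = 10010.68

Supplier A is cheaper by EUR 10010.68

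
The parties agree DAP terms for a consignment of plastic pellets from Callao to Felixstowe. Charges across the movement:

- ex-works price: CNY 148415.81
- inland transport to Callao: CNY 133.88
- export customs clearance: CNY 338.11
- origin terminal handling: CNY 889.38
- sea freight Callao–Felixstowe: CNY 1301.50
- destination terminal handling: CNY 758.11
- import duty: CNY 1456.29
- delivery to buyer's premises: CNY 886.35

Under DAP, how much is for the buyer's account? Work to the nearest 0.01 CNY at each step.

Buyer's account: CNY 1456.29

DAP: the seller bears all costs to the named destination except import duty and clearance.
Seller's account: goods 148415.81 + inland to port 133.88 + export clearance 338.11 + origin terminal 889.38 + freight 1301.50 + destination terminal 758.11 + delivery 886.35 = 152723.14
Buyer's account: duty 1456.29 = 1456.29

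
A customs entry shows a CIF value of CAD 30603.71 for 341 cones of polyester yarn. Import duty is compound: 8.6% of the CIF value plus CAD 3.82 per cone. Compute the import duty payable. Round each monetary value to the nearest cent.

Ad valorem component: 30603.71 × 8.6% = 2631.92
Specific component: 341 × 3.82 = 1302.62
Import duty = 2631.92 + 1302.62 = 3934.54

Import duty: CAD 3934.54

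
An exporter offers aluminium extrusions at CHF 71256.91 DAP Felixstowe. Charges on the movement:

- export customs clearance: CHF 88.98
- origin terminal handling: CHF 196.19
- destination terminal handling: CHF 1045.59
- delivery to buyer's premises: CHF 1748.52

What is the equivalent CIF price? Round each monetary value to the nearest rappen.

Not relevant to the conversion: origin terminal, export clearance — on the seller under both DAP and CIF; already in the DAP price and stays in the CIF price.
From DAP to CIF, the seller no longer bears: destination terminal, delivery.
CIF price = 71256.91 − 1045.59 − 1748.52 = 68462.80

CIF price: CHF 68462.80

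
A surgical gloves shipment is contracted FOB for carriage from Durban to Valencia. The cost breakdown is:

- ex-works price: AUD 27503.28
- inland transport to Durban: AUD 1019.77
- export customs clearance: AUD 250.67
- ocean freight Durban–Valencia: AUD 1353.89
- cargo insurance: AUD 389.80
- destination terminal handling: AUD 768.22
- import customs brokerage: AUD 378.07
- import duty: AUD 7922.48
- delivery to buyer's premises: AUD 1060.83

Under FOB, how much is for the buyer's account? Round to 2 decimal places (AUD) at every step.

Buyer's account: AUD 11873.29

FOB: the seller bears costs until goods are on board at the origin port; the buyer bears freight, insurance and all costs thereafter.
Seller's account: goods 27503.28 + inland to port 1019.77 + export clearance 250.67 = 28773.72
Buyer's account: freight 1353.89 + insurance 389.80 + destination terminal 768.22 + brokerage 378.07 + duty 7922.48 + delivery 1060.83 = 11873.29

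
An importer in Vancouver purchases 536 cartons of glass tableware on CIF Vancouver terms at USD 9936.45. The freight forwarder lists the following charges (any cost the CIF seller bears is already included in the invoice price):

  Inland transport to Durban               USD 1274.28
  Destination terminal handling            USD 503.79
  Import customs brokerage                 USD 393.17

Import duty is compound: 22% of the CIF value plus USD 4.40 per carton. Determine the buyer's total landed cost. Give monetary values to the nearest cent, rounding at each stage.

Total landed cost: USD 15377.83

CIF: the seller pays costs through ocean freight and marine insurance to the destination port.
Already in the invoice (seller's account under CIF): inland to port — exclude.
The CIF price already equals the CIF value: 9936.45
Ad valorem component: 9936.45 × 22% = 2186.02
Specific component: 536 × 4.40 = 2358.40
Import duty = 2186.02 + 2358.40 = 4544.42
Buyer bears: destination terminal 503.79 + brokerage 393.17 + duty 4544.42 = 5441.38
Landed cost = invoice 9936.45 + 5441.38 = 15377.83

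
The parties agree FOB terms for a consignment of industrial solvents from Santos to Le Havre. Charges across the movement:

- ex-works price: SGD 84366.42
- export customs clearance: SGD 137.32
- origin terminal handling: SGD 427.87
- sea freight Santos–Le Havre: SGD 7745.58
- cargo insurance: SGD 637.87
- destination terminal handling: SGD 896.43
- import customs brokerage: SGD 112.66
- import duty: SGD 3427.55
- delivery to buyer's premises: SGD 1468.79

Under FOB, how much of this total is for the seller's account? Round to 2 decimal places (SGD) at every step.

FOB: the seller bears costs until goods are on board at the origin port; the buyer bears freight, insurance and all costs thereafter.
Seller's account: goods 84366.42 + export clearance 137.32 + origin terminal 427.87 = 84931.61
Buyer's account: freight 7745.58 + insurance 637.87 + destination terminal 896.43 + brokerage 112.66 + duty 3427.55 + delivery 1468.79 = 14288.88

Seller's account: SGD 84931.61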